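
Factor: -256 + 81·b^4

Write as (9·b^2)² − (16)², then factor 9·b^2 - 16 once more.

(3·b + 4)·(3·b - 4)·(9·b^2 + 16)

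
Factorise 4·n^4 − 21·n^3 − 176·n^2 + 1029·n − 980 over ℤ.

Testing divisors of the constant over divisors of the leading coefficient, n = 5/4 is a root, so (4·n − 5) divides it; the quotient is n^3 − 4·n^2 − 49·n + 196.
Next, n = 4 is a root, so (n − 4) is a factor; dividing leaves n^2 − 49.
The remaining quadratic factors as (n + 7)(n − 7).

(4·n − 5)·(n + 7)·(n − 4)·(n − 7)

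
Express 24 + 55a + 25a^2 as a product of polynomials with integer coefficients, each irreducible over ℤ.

Need a pair with product 25·24 = 600 and sum 55: that's 40 and 15.
Split the middle term: 25a^2 + 40a + 15a + 24 = 5a(5a + 8) + 3(5a + 8).

(5a + 3)(5a + 8)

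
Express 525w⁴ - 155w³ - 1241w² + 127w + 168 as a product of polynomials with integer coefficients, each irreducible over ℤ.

Testing divisors of the constant over divisors of the leading coefficient, w = -1/3 is a root, so (3w + 1) divides it; the quotient is 175w³ - 110w² - 377w + 168.
Next, w = 8/5 is a root, giving the factor (5w - 8) and quotient 35w² + 34w - 21.
The remaining quadratic factors as (5w + 7)(7w - 3).

(3w + 1)(5w + 7)(5w - 8)(7w - 3)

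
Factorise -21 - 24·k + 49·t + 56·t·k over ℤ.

Group as (56·t·k + 49·t) + (-24·k - 21) = 7·t·(8·k + 7) - 3·(8·k + 7).
Both groups share the factor (8·k + 7).

(7·t - 3)·(8·k + 7)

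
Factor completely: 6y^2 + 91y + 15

Need a pair with product 6·15 = 90 and sum 91: that's 1 and 90.
Split the middle term: 6y^2 + y + 90y + 15 = y(6y + 1) + 15(6y + 1).

(6y + 1)(y + 15)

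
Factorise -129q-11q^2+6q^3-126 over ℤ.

Trying the rational-root candidates, q = -3 is a root, so (q+3) is a factor; dividing leaves 6q^2-29q-42.
The remaining quadratic factors as (q-6)(6q+7).

(6q+7)(q+3)(q-6)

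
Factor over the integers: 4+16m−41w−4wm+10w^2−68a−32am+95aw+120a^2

(15a+10w−4m−1)(8a+w−4)

Group: 8a(15a+10w−4m−1) + (w−4)(15a+10w−4m−1); both groups contain (15a+10w−4m−1).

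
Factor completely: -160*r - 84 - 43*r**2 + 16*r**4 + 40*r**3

(4*r + 3)*(4*r + 7)*(r + 2)*(r - 2)

Testing divisors of the constant over divisors of the leading coefficient, r = -7/4 is a root, so (4*r + 7) is a factor; dividing leaves 4*r**3 + 3*r**2 - 16*r - 12.
Continuing, r = 2 is a root, giving the factor (r - 2) and quotient 4*r**2 + 11*r + 6.
The remaining quadratic factors as (r + 2)(4*r + 3).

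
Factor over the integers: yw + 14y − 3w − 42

(w + 14)(y − 3)

Group as (yw + 14y) + (−3w − 42) = y(w + 14) − 3(w + 14).
Both groups share the factor (w + 14).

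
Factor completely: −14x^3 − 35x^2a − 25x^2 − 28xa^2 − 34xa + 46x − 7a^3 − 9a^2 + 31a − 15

Group: 2x(−7x^2 − 14xa − 16x − 7a^2 − 16a + 15) + (a − 1)(−7x^2 − 14xa − 16x − 7a^2 − 16a + 15); both groups contain (−7x^2 − 14xa − 16x − 7a^2 − 16a + 15), so (2x + a − 1) is a factor with cofactor −7x^2 − 14xa − 16x − 7a^2 − 16a + 15.
The cofactor groups again: −7x^2 − 14xa − 16x − 7a^2 − 16a + 15 = −x(7x + 7a − 5) + (−a − 3)(7x + 7a − 5); both groups contain (7x + 7a − 5), giving −(x + a + 3)(7x + 7a − 5).

−(7x + 7a − 5)(2x + a − 1)(x + a + 3)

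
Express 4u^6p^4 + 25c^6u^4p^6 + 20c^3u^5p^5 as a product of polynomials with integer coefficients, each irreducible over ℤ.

p^4u^4(5c^3p + 2u)^2

Pull out the common factor u^4p^4, leaving 25c^6p^2 + 20c^3up + 4u^2.
Recognize a perfect-square trinomial with the parts 2u and 5c^3p.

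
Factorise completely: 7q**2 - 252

7(q + 6)(q - 6)

Every term has a factor of 7. Then q**2 - 36 = (q)² − (6)².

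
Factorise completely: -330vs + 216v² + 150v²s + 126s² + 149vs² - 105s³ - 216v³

Group: 4v(-54v² - 3vs + 54v + 35s² - 42s) - 3s(-54v² - 3vs + 54v + 35s² - 42s); both groups contain (-54v² - 3vs + 54v + 35s² - 42s), so (4v - 3s) is a factor with cofactor -54v² - 3vs + 54v + 35s² - 42s.
The cofactor groups again: -54v² - 3vs + 54v + 35s² - 42s = -6v(9v - 7s) + (-5s + 6)(9v - 7s); both groups contain (9v - 7s), giving -(6v + 5s - 6)(9v - 7s).

-(4v - 3s)(9v - 7s)(6v + 5s - 6)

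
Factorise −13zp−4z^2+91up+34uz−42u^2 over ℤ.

−(6u−4z−13p)(7u−z)

Group: −7u(6u−4z−13p) + z(6u−4z−13p); both groups contain (6u−4z−13p).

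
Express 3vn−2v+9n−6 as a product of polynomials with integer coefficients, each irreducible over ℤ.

Group as (3vn−2v) + (9n−6) = v(3n−2) + 3(3n−2).
Both groups share the factor (3n−2).

(3n−2)(v+3)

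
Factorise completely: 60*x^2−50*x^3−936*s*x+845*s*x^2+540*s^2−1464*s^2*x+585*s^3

Group: 13*s*(45*s^2−78*s*x+5*x^2) + (−10*x+12)*(45*s^2−78*s*x+5*x^2); both groups contain (45*s^2−78*s*x+5*x^2), so (13*s−10*x+12) is a factor with cofactor 45*s^2−78*s*x+5*x^2.
The cofactor groups again: 45*s^2−78*s*x+5*x^2 = 15*s*(3*s−5*x) − x*(3*s−5*x); both groups contain (3*s−5*x), giving (15*s−x)*(3*s−5*x).

(13*s−10*x+12)*(15*s−x)*(3*s−5*x)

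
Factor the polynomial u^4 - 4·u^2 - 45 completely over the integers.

Substitute w = u^2 to get a quadratic in w, then factor.
u^2 + 5 is irreducible over ℤ (always positive, so no real roots).
u^2 - 9 is a difference of squares.

(u + 3)·(u - 3)·(u^2 + 5)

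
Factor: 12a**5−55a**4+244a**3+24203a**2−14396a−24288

Among the possible rational roots, a = −11 is a root, so (a+11) is a factor; dividing leaves 12a**4−187a**3+2301a**2−1108a−2208.
Then a = −3/4 is a root, so (4a+3) divides it; the quotient is 3a**3−49a**2+612a−736.
Then a = 4/3 is a root, so (3a−4) is a factor; dividing leaves a**2−15a+184.
The quadratic a**2−15a+184 has discriminant −511 < 0 and is irreducible over ℤ.

(3a−4)(4a+3)(a+11)(a**2−15a+184)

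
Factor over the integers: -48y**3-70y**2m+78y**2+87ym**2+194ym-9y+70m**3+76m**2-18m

Group: y(-48y**2+26ym+78y+35m**2+38m-9) + 2m(-48y**2+26ym+78y+35m**2+38m-9); both groups contain (-48y**2+26ym+78y+35m**2+38m-9), so (y+2m) is a factor with cofactor -48y**2+26ym+78y+35m**2+38m-9.
The cofactor groups again: -48y**2+26ym+78y+35m**2+38m-9 = -6y(8y+5m-1) + (7m+9)(8y+5m-1); both groups contain (8y+5m-1), giving -(6y-7m-9)(8y+5m-1).

-(6y-7m-9)(y+2m)(8y+5m-1)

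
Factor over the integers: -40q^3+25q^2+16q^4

q^2(4q-5)^2

Every term has a factor of q^2; factoring it out leaves 16q^2-40q+25.
Recognize a perfect-square trinomial with the parts 5 and 4q.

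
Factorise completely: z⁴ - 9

Substitute u = z² to get a quadratic in u, then factor.
z² + 3 is irreducible over ℤ (always positive, so no real roots).
z² - 3 is irreducible over ℤ (3 is not a perfect square).

(z² + 3)*(z² - 3)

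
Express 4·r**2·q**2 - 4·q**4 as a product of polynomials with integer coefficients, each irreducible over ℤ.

Every term has a factor of 4·q**2. Then r**2 - q**2 = (r)² − (q)².

4·q**2·(r - q)·(r + q)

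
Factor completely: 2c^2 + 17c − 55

Need a pair with product 2·(−55) = −110 and sum 17: that's −5 and 22.
Split the middle term: 2c^2 − 5c + 22c − 55 = c(2c − 5) + 11(2c − 5).

(2c − 5)(c + 11)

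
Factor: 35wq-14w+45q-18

(5q-2)(7w+9)

Group as (35wq-14w) + (45q-18) = 7w(5q-2) + 9(5q-2).
Both groups share the factor (5q-2).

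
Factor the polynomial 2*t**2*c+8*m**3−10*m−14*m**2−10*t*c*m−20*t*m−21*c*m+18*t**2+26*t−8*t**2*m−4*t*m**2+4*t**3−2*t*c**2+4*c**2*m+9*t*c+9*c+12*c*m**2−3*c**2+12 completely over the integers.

(2*t−4*m+3)*(2*t−c−2*m+4)*(t+c+m+1)

Group: t*(4*t**2−2*t*c−12*t*m+14*t+4*c*m−3*c+8*m**2−22*m+12) + (c+m+1)*(4*t**2−2*t*c−12*t*m+14*t+4*c*m−3*c+8*m**2−22*m+12); both groups contain (4*t**2−2*t*c−12*t*m+14*t+4*c*m−3*c+8*m**2−22*m+12), so (t+c+m+1) is a factor with cofactor 4*t**2−2*t*c−12*t*m+14*t+4*c*m−3*c+8*m**2−22*m+12.
The cofactor groups again: 4*t**2−2*t*c−12*t*m+14*t+4*c*m−3*c+8*m**2−22*m+12 = 2*t*(2*t−4*m+3) + (−c−2*m+4)*(2*t−4*m+3); both groups contain (2*t−4*m+3), giving (2*t−c−2*m+4)*(2*t−4*m+3).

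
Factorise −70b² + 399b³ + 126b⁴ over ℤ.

Pull out the common factor 7b², then factor the remaining trinomial.

7b²(3b + 10)(6b − 1)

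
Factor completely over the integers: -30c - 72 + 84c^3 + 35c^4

Group as (35c^4 - 30c) + (84c^3 - 72) = 5c(7c^3 - 6) + 12(7c^3 - 6).
Both groups share the factor (7c^3 - 6).

(5c + 12)(7c^3 - 6)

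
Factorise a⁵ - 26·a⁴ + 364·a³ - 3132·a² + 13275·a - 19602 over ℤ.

(a - 3)·(a - 6)·(a - 9)·(a² - 8·a + 121)

Trying the rational-root candidates, a = 9 is a root, so (a - 9) is a factor; dividing leaves a⁴ - 17·a³ + 211·a² - 1233·a + 2178.
Continuing, a = 3 is a root, so (a - 3) is a factor; dividing leaves a³ - 14·a² + 169·a - 726.
Next, a = 6 is a root, so (a - 6) is a factor; dividing leaves a² - 8·a + 121.
The quadratic a² - 8·a + 121 has discriminant -420 < 0 and is irreducible over ℤ.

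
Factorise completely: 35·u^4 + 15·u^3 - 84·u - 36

(7·u + 3)·(5·u^3 - 12)

Group as (35·u^4 - 84·u) + (15·u^3 - 36) = 7·u·(5·u^3 - 12) + 3·(5·u^3 - 12).
Both groups share the factor (5·u^3 - 12).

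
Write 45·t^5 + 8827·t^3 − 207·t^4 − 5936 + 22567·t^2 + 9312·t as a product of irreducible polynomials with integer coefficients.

(3·t + 4)·(3·t − 1)·(5·t + 7)·(t^2 − 7·t + 212)

By the rational root theorem, t = 1/3 is a root, so (3·t − 1) divides it; the quotient is 15·t^4 − 64·t^3 + 2921·t^2 + 8496·t + 5936.
Next, t = −4/3 is a root, so (3·t + 4) divides it; the quotient is 5·t^3 − 28·t^2 + 1011·t + 1484.
Continuing, t = −7/5 is a root, so (5·t + 7) is a factor; dividing leaves t^2 − 7·t + 212.
The quadratic t^2 − 7·t + 212 has discriminant −799 < 0 and is irreducible over ℤ.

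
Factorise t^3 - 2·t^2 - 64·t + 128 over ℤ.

(t + 8)·(t - 2)·(t - 8)

Testing divisors of the constant over divisors of the leading coefficient, t = -8 is a root, giving the factor (t + 8) and quotient t^2 - 10·t + 16.
The remaining quadratic factors as (t - 2)(t - 8).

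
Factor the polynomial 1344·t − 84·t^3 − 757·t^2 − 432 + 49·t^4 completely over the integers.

(7·t − 3)·(7·t − 9)·(t + 4)·(t − 4)

Among the possible rational roots, t = 9/7 is a root, so (7·t − 9) is a factor; dividing leaves 7·t^3 − 3·t^2 − 112·t + 48.
Continuing, t = 3/7 is a root, so (7·t − 3) is a factor; dividing leaves t^2 − 16.
The remaining quadratic factors as (t − 4)(t + 4).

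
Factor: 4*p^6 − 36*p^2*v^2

4*p^2*(p^2 + 3*v)*(p^2 − 3*v)

Factor out 4*p^2 first: what remains is p^4 − 9*v^2.
Recognize a difference of squares with the parts p^2 and 3*v.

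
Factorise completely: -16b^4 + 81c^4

(3c - 2b)(3c + 2b)(9c^2 + 4b^2)

Write as (9c^2)² − (4b^2)², then factor 9c^2 - 4b^2 once more.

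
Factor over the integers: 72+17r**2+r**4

Substitute u = r**2 to get a quadratic in u, then factor.
r**2+9 is irreducible over ℤ (sum of squares).
r**2+8 is irreducible over ℤ (always positive, so no real roots).

(r**2+8)(r**2+9)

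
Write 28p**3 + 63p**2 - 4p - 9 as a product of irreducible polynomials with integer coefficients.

(4p + 9)(7p**2 - 1)

Group as (28p**3 - 4p) + (63p**2 - 9) = 4p(7p**2 - 1) + 9(7p**2 - 1).
Both groups share the factor (7p**2 - 1).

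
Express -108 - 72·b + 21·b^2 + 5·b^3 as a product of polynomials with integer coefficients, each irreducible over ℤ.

(5·b + 6)·(b + 6)·(b - 3)

Trying the rational-root candidates, b = -6/5 is a root, so (5·b + 6) is a factor; dividing leaves b^2 + 3·b - 18.
The remaining quadratic factors as (b + 6)(b - 3).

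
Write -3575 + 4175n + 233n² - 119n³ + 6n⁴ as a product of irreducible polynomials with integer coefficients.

(6n - 5)(n + 5)(n - 11)(n - 13)

Testing divisors of the constant over divisors of the leading coefficient, n = 13 is a root, giving the factor (n - 13) and quotient 6n³ - 41n² - 300n + 275.
Continuing, n = -5 is a root, so (n + 5) is a factor; dividing leaves 6n² - 71n + 55.
The remaining quadratic factors as (6n - 5)(n - 11).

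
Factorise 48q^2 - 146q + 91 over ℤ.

(6q - 13)(8q - 7)

Need a pair with product 48·91 = 4368 and sum -146: that's -42 and -104.
Split the middle term: 48q^2 - 42q - 104q + 91 = 6q(8q - 7) - 13(8q - 7).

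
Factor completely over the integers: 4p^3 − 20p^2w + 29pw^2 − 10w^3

Group: p(4p^2 − 12pw + 5w^2) − 2w(4p^2 − 12pw + 5w^2); both groups contain (4p^2 − 12pw + 5w^2), so (p − 2w) is a factor with cofactor 4p^2 − 12pw + 5w^2.
The cofactor groups again: 4p^2 − 12pw + 5w^2 = 2p(2p − w) − 5w(2p − w); both groups contain (2p − w), giving (2p − 5w)(2p − w).

(2p − 5w)(2p − w)(p − 2w)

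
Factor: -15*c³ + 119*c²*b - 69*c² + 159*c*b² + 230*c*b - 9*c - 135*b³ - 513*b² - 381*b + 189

Group: 3*c*(-5*c² + 48*c*b - 8*c - 27*b² - 54*b + 21) + (5*b + 9)*(-5*c² + 48*c*b - 8*c - 27*b² - 54*b + 21); both groups contain (-5*c² + 48*c*b - 8*c - 27*b² - 54*b + 21), so (3*c + 5*b + 9) is a factor with cofactor -5*c² + 48*c*b - 8*c - 27*b² - 54*b + 21.
The cofactor groups again: -5*c² + 48*c*b - 8*c - 27*b² - 54*b + 21 = -c*(5*c - 3*b - 7) + (9*b - 3)*(5*c - 3*b - 7); both groups contain (5*c - 3*b - 7), giving -(c - 9*b + 3)*(5*c - 3*b - 7).

-(5*c - 3*b - 7)*(c - 9*b + 3)*(3*c + 5*b + 9)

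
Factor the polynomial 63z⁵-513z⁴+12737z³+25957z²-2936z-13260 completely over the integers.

(3z+5)(3z-2)(7z+6)(z²-10z+221)

Testing divisors of the constant over divisors of the leading coefficient, z = -6/7 is a root, so (7z+6) is a factor; dividing leaves 9z⁴-81z³+1889z²+2089z-2210.
Continuing, z = -5/3 is a root, so (3z+5) is a factor; dividing leaves 3z³-32z²+683z-442.
Then z = 2/3 is a root, so (3z-2) is a factor; dividing leaves z²-10z+221.
The quadratic z²-10z+221 has discriminant -784 < 0 and is irreducible over ℤ.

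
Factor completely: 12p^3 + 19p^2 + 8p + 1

(3p + 1)(4p + 1)(p + 1)

Trying the rational-root candidates, p = -1/4 is a root, so (4p + 1) divides it; the quotient is 3p^2 + 4p + 1.
The remaining quadratic factors as (p + 1)(3p + 1).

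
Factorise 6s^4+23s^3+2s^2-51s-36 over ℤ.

(2s-3)(3s+4)(s+1)(s+3)

Among the possible rational roots, s = -3 is a root, giving the factor (s+3) and quotient 6s^3+5s^2-13s-12.
Continuing, s = 3/2 is a root, giving the factor (2s-3) and quotient 3s^2+7s+4.
The remaining quadratic factors as (3s+4)(s+1).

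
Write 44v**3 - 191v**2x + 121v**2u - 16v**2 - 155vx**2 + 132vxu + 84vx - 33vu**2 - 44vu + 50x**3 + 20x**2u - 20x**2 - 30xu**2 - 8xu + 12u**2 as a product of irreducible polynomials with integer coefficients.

(4v - x - u)(11v + 10x - 4)(v - 5x + 3u)

Group: v(44v**2 + 29vx - 11vu - 16v - 10x**2 - 10xu + 4x + 4u) + (-5x + 3u)(44v**2 + 29vx - 11vu - 16v - 10x**2 - 10xu + 4x + 4u); both groups contain (44v**2 + 29vx - 11vu - 16v - 10x**2 - 10xu + 4x + 4u), so (v - 5x + 3u) is a factor with cofactor 44v**2 + 29vx - 11vu - 16v - 10x**2 - 10xu + 4x + 4u.
The cofactor groups again: 44v**2 + 29vx - 11vu - 16v - 10x**2 - 10xu + 4x + 4u = 4v(11v + 10x - 4) + (-x - u)(11v + 10x - 4); both groups contain (11v + 10x - 4), giving (4v - x - u)(11v + 10x - 4).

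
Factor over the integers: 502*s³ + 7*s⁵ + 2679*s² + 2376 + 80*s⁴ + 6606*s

By the rational root theorem, s = -3/7 is a root, giving the factor (7*s + 3) and quotient s⁴ + 11*s³ + 67*s² + 354*s + 792.
Then s = -6 is a root, so (s + 6) divides it; the quotient is s³ + 5*s² + 37*s + 132.
Next, s = -4 is a root, giving the factor (s + 4) and quotient s² + s + 33.
The quadratic s² + s + 33 has discriminant -131 < 0 and is irreducible over ℤ.

(7*s + 3)*(s + 4)*(s + 6)*(s² + s + 33)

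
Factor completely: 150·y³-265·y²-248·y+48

(5·y+4)·(5·y-12)·(6·y-1)

Trying the rational-root candidates, y = 12/5 is a root, so (5·y-12) divides it; the quotient is 30·y²+19·y-4.
The remaining quadratic factors as (5·y+4)(6·y-1).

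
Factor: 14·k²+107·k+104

Need a pair with product 14·104 = 1456 and sum 107: that's 91 and 16.
Split the middle term: 14·k²+91·k + 16·k+104 = 7·k·(2·k+13) + 8·(2·k+13).

(2·k+13)·(7·k+8)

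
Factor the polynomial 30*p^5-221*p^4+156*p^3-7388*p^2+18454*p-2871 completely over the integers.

Trying the rational-root candidates, p = 9 is a root, so (p-9) divides it; the quotient is 30*p^4+49*p^3+597*p^2-2015*p+319.
Next, p = 11/5 is a root, so (5*p-11) is a factor; dividing leaves 6*p^3+23*p^2+170*p-29.
Continuing, p = 1/6 is a root, so (6*p-1) is a factor; dividing leaves p^2+4*p+29.
The quadratic p^2+4*p+29 has discriminant -100 < 0 and is irreducible over ℤ.

(5*p-11)*(6*p-1)*(p-9)*(p^2+4*p+29)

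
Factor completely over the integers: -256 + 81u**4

(3u + 4)(3u - 4)(9u**2 + 16)

(3u)⁴ − (4)⁴ = ((3u)² − (4)²)((3u)² + (4)²); the first factor splits again, the second (9u**2 + 16) is irreducible.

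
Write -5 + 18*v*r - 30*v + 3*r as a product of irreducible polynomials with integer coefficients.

(3*r - 5)*(6*v + 1)

Group as (18*v*r - 30*v) + (3*r - 5) = 6*v*(3*r - 5) + (3*r - 5).
Both groups share the factor (3*r - 5).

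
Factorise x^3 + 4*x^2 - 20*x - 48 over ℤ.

By the rational root theorem, x = -2 is a root, giving the factor (x + 2) and quotient x^2 + 2*x - 24.
The remaining quadratic factors as (x - 4)(x + 6).

(x + 2)*(x + 6)*(x - 4)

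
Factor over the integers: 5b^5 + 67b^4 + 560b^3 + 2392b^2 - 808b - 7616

(5b - 8)(b + 2)(b + 7)(b^2 + 6b + 68)

Testing divisors of the constant over divisors of the leading coefficient, b = -2 is a root, so (b + 2) is a factor; dividing leaves 5b^4 + 57b^3 + 446b^2 + 1500b - 3808.
Next, b = 8/5 is a root, giving the factor (5b - 8) and quotient b^3 + 13b^2 + 110b + 476.
Next, b = -7 is a root, so (b + 7) is a factor; dividing leaves b^2 + 6b + 68.
The quadratic b^2 + 6b + 68 has discriminant -236 < 0 and is irreducible over ℤ.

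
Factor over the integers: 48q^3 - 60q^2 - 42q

Pull out the common factor 6q, then factor the remaining trinomial.

6q(2q + 1)(4q - 7)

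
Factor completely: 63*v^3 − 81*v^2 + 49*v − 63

(7*v − 9)*(9*v^2 + 7)

Group as (63*v^3 + 49*v) + (−81*v^2 − 63) = 7*v*(9*v^2 + 7) − 9*(9*v^2 + 7).
Both groups share the factor (9*v^2 + 7).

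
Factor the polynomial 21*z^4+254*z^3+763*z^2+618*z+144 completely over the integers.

By the rational root theorem, z = -8 is a root, so (z+8) is a factor; dividing leaves 21*z^3+86*z^2+75*z+18.
Then z = -3/7 is a root, so (7*z+3) is a factor; dividing leaves 3*z^2+11*z+6.
The remaining quadratic factors as (z+3)(3*z+2).

(3*z+2)*(7*z+3)*(z+3)*(z+8)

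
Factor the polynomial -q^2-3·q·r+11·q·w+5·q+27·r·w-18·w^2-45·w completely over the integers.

Group: -q·(q-9·w) + (-3·r+2·w+5)·(q-9·w); both groups contain (q-9·w).

-(q+3·r-2·w-5)·(q-9·w)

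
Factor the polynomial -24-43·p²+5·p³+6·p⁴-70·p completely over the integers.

(2·p+1)·(3·p+4)·(p+2)·(p-3)

Among the possible rational roots, p = -1/2 is a root, giving the factor (2·p+1) and quotient 3·p³+p²-22·p-24.
Next, p = -2 is a root, so (p+2) is a factor; dividing leaves 3·p²-5·p-12.
The remaining quadratic factors as (p-3)(3·p+4).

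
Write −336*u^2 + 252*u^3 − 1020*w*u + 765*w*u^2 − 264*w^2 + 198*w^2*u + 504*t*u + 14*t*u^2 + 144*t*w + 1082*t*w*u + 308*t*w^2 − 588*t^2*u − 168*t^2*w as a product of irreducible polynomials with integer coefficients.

Group: 14*t*(−12*t*w − 42*t*u + 22*w^2 + 85*w*u + 28*u^2) + (9*u − 12)*(−12*t*w − 42*t*u + 22*w^2 + 85*w*u + 28*u^2); both groups contain (−12*t*w − 42*t*u + 22*w^2 + 85*w*u + 28*u^2), so (14*t + 9*u − 12) is a factor with cofactor −12*t*w − 42*t*u + 22*w^2 + 85*w*u + 28*u^2.
The cofactor groups again: −12*t*w − 42*t*u + 22*w^2 + 85*w*u + 28*u^2 = −2*w*(6*t − 11*w − 4*u) − 7*u*(6*t − 11*w − 4*u); both groups contain (6*t − 11*w − 4*u), giving −(2*w + 7*u)*(6*t − 11*w − 4*u).

−(14*t + 9*u − 12)*(6*t − 11*w − 4*u)*(2*w + 7*u)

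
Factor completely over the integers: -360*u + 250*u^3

Every term has a factor of 10*u. Then 25*u^2 - 36 = (5*u)² − (6)².

10*u*(5*u + 6)*(5*u - 6)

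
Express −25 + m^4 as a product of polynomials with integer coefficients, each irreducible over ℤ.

Substitute u = m^2 to get a quadratic in u, then factor.
m^2 + 5 is irreducible over ℤ (always positive, so no real roots).
m^2 − 5 is irreducible over ℤ (5 is not a perfect square).

(m^2 + 5)(m^2 − 5)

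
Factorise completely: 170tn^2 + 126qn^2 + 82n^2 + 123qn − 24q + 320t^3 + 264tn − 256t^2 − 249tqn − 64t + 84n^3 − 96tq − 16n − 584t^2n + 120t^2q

(5t − 6n + 1)(8t − 7n − 8)(8t + 3q + 2n)

Group: 5t(64t^2 + 24tq − 40tn − 64t − 21qn − 24q − 14n^2 − 16n) + (−6n + 1)(64t^2 + 24tq − 40tn − 64t − 21qn − 24q − 14n^2 − 16n); both groups contain (64t^2 + 24tq − 40tn − 64t − 21qn − 24q − 14n^2 − 16n), so (5t − 6n + 1) is a factor with cofactor 64t^2 + 24tq − 40tn − 64t − 21qn − 24q − 14n^2 − 16n.
The cofactor groups again: 64t^2 + 24tq − 40tn − 64t − 21qn − 24q − 14n^2 − 16n = 8t(8t − 7n − 8) + (3q + 2n)(8t − 7n − 8); both groups contain (8t − 7n − 8), giving (8t + 3q + 2n)(8t − 7n − 8).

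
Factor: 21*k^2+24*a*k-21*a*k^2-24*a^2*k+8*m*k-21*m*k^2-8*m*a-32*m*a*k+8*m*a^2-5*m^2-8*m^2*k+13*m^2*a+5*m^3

Group: m*(5*m^2+13*m*a+7*m*k-5*m+8*a^2+7*a*k-8*a-7*k) - 3*k*(5*m^2+13*m*a+7*m*k-5*m+8*a^2+7*a*k-8*a-7*k); both groups contain (5*m^2+13*m*a+7*m*k-5*m+8*a^2+7*a*k-8*a-7*k), so (m-3*k) is a factor with cofactor 5*m^2+13*m*a+7*m*k-5*m+8*a^2+7*a*k-8*a-7*k.
The cofactor groups again: 5*m^2+13*m*a+7*m*k-5*m+8*a^2+7*a*k-8*a-7*k = m*(5*m+8*a+7*k) + (a-1)*(5*m+8*a+7*k); both groups contain (5*m+8*a+7*k), giving (m+a-1)*(5*m+8*a+7*k).

(m-3*k)*(5*m+8*a+7*k)*(m+a-1)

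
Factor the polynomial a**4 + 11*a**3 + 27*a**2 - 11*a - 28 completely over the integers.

(a + 1)*(a + 4)*(a + 7)*(a - 1)

Trying the rational-root candidates, a = 1 is a root, giving the factor (a - 1) and quotient a**3 + 12*a**2 + 39*a + 28.
Next, a = -7 is a root, so (a + 7) is a factor; dividing leaves a**2 + 5*a + 4.
The remaining quadratic factors as (a + 4)(a + 1).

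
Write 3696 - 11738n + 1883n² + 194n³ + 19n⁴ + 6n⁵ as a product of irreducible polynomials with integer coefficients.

(2n - 7)(3n - 1)(n + 8)(n² - n + 66)

Among the possible rational roots, n = -8 is a root, so (n + 8) is a factor; dividing leaves 6n⁴ - 29n³ + 426n² - 1525n + 462.
Then n = 7/2 is a root, so (2n - 7) is a factor; dividing leaves 3n³ - 4n² + 199n - 66.
Continuing, n = 1/3 is a root, giving the factor (3n - 1) and quotient n² - n + 66.
The quadratic n² - n + 66 has discriminant -263 < 0 and is irreducible over ℤ.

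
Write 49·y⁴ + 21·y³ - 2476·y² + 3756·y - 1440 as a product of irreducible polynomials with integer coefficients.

(7·y - 5)·(7·y - 6)·(y + 8)·(y - 6)

Testing divisors of the constant over divisors of the leading coefficient, y = 5/7 is a root, so (7·y - 5) is a factor; dividing leaves 7·y³ + 8·y² - 348·y + 288.
Continuing, y = -8 is a root, so (y + 8) is a factor; dividing leaves 7·y² - 48·y + 36.
The remaining quadratic factors as (7·y - 6)(y - 6).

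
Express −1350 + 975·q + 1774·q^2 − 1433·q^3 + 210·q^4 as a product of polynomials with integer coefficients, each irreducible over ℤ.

(5·q − 9)·(6·q + 5)·(7·q − 6)·(q − 5)

Among the possible rational roots, q = 5 is a root, so (q − 5) is a factor; dividing leaves 210·q^3 − 383·q^2 − 141·q + 270.
Next, q = 6/7 is a root, so (7·q − 6) is a factor; dividing leaves 30·q^2 − 29·q − 45.
The remaining quadratic factors as (5·q − 9)(6·q + 5).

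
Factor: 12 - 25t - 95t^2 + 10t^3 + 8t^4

(2t + 1)(4t - 1)(t + 4)(t - 3)

By the rational root theorem, t = 1/4 is a root, so (4t - 1) is a factor; dividing leaves 2t^3 + 3t^2 - 23t - 12.
Next, t = -4 is a root, so (t + 4) is a factor; dividing leaves 2t^2 - 5t - 3.
The remaining quadratic factors as (t - 3)(2t + 1).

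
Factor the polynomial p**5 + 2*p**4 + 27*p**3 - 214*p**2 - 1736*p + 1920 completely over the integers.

(p + 5)*(p - 1)*(p - 6)*(p**2 + 4*p + 64)

By the rational root theorem, p = -5 is a root, giving the factor (p + 5) and quotient p**4 - 3*p**3 + 42*p**2 - 424*p + 384.
Continuing, p = 1 is a root, giving the factor (p - 1) and quotient p**3 - 2*p**2 + 40*p - 384.
Continuing, p = 6 is a root, so (p - 6) divides it; the quotient is p**2 + 4*p + 64.
The quadratic p**2 + 4*p + 64 has discriminant -240 < 0 and is irreducible over ℤ.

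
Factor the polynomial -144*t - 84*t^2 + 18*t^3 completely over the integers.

6*t*(3*t + 4)*(t - 6)

Pull out the common factor 6*t, then factor the remaining trinomial.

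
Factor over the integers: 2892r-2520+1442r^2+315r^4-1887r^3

(3r-14)(3r-5)(5r+6)(7r-6)

By the rational root theorem, r = 14/3 is a root, giving the factor (3r-14) and quotient 105r^3-139r^2-168r+180.
Next, r = 6/7 is a root, so (7r-6) is a factor; dividing leaves 15r^2-7r-30.
The remaining quadratic factors as (3r-5)(5r+6).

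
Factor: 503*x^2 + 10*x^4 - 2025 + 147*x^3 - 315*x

Testing divisors of the constant over divisors of the leading coefficient, x = 9/5 is a root, giving the factor (5*x - 9) and quotient 2*x^3 + 33*x^2 + 160*x + 225.
Next, x = -5/2 is a root, giving the factor (2*x + 5) and quotient x^2 + 14*x + 45.
The remaining quadratic factors as (x + 9)(x + 5).

(2*x + 5)*(5*x - 9)*(x + 5)*(x + 9)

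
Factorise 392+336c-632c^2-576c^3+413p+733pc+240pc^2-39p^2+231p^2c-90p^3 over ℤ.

-(3p-8c-7)(6p-9c+7)(5p+8c+8)

Group: 3p(-30p^2-3pc-83p+72c^2+16c-56) + (-8c-7)(-30p^2-3pc-83p+72c^2+16c-56); both groups contain (-30p^2-3pc-83p+72c^2+16c-56), so (3p-8c-7) is a factor with cofactor -30p^2-3pc-83p+72c^2+16c-56.
The cofactor groups again: -30p^2-3pc-83p+72c^2+16c-56 = -5p(6p-9c+7) + (-8c-8)(6p-9c+7); both groups contain (6p-9c+7), giving -(5p+8c+8)(6p-9c+7).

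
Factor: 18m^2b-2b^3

2b(3m-b)(3m+b)

Factor out 2b, leaving 9m^2-b^2, which is a difference of two squares.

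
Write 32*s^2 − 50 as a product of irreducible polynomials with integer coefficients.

2*(4*s + 5)*(4*s − 5)

Every term has a factor of 2. Then 16*s^2 − 25 = (4*s)² − (5)².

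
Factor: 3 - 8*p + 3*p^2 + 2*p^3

(2*p - 1)*(p + 3)*(p - 1)

Trying the rational-root candidates, p = -3 is a root, so (p + 3) divides it; the quotient is 2*p^2 - 3*p + 1.
The remaining quadratic factors as (2*p - 1)(p - 1).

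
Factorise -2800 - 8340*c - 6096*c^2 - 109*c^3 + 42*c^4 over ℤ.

(6*c + 5)*(7*c + 4)*(c + 10)*(c - 14)

Trying the rational-root candidates, c = -5/6 is a root, so (6*c + 5) is a factor; dividing leaves 7*c^3 - 24*c^2 - 996*c - 560.
Continuing, c = 14 is a root, so (c - 14) is a factor; dividing leaves 7*c^2 + 74*c + 40.
The remaining quadratic factors as (c + 10)(7*c + 4).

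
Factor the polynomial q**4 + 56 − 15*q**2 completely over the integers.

(q**2 − 7)*(q**2 − 8)

Substitute u = q**2 to get a quadratic in u, then factor.
q**2 − 8 is irreducible over ℤ (8 is not a perfect square).
q**2 − 7 is irreducible over ℤ (7 is not a perfect square).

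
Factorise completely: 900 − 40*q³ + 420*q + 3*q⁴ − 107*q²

(3*q − 10)*(q + 2)*(q + 3)*(q − 15)

Among the possible rational roots, q = −2 is a root, so (q + 2) divides it; the quotient is 3*q³ − 46*q² − 15*q + 450.
Next, q = 10/3 is a root, so (3*q − 10) divides it; the quotient is q² − 12*q − 45.
The remaining quadratic factors as (q + 3)(q − 15).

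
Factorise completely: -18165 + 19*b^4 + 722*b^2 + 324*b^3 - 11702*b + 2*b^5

(2*b + 3)*(b + 7)*(b - 5)*(b^2 + 6*b + 173)

By the rational root theorem, b = -7 is a root, so (b + 7) is a factor; dividing leaves 2*b^4 + 5*b^3 + 289*b^2 - 1301*b - 2595.
Next, b = -3/2 is a root, giving the factor (2*b + 3) and quotient b^3 + b^2 + 143*b - 865.
Next, b = 5 is a root, giving the factor (b - 5) and quotient b^2 + 6*b + 173.
The quadratic b^2 + 6*b + 173 has discriminant -656 < 0 and is irreducible over ℤ.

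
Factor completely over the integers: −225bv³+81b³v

Every term has a factor of 9bv. Then 9b²−25v² = (3b)² − (5v)².

9bv(3b+5v)(3b−5v)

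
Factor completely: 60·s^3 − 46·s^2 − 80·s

Pull out the common factor 2·s, then factor the remaining trinomial.

2·s·(5·s − 8)·(6·s + 5)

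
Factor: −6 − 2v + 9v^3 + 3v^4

(v + 3)(3v^3 − 2)

Group as (3v^4 − 2v) + (9v^3 − 6) = v(3v^3 − 2) + 3(3v^3 − 2).
Both groups share the factor (3v^3 − 2).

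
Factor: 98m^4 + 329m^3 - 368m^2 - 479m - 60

(2m - 3)(7m + 1)(7m + 5)(m + 4)

Testing divisors of the constant over divisors of the leading coefficient, m = 3/2 is a root, so (2m - 3) divides it; the quotient is 49m^3 + 238m^2 + 173m + 20.
Continuing, m = -5/7 is a root, so (7m + 5) divides it; the quotient is 7m^2 + 29m + 4.
The remaining quadratic factors as (m + 4)(7m + 1).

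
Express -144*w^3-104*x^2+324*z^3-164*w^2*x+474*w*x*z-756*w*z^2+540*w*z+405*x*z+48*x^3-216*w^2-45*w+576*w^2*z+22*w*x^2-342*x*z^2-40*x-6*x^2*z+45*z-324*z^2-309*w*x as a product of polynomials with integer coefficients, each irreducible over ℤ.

Group: 9*w*(-16*w^2-4*w*x+48*w*z-24*w+6*x^2+6*x*z-13*x-36*z^2+36*z-5) + (8*x-9*z)*(-16*w^2-4*w*x+48*w*z-24*w+6*x^2+6*x*z-13*x-36*z^2+36*z-5); both groups contain (-16*w^2-4*w*x+48*w*z-24*w+6*x^2+6*x*z-13*x-36*z^2+36*z-5), so (9*w+8*x-9*z) is a factor with cofactor -16*w^2-4*w*x+48*w*z-24*w+6*x^2+6*x*z-13*x-36*z^2+36*z-5.
The cofactor groups again: -16*w^2-4*w*x+48*w*z-24*w+6*x^2+6*x*z-13*x-36*z^2+36*z-5 = -4*w*(4*w+3*x-6*z+1) + (2*x+6*z-5)*(4*w+3*x-6*z+1); both groups contain (4*w+3*x-6*z+1), giving -(4*w-2*x-6*z+5)*(4*w+3*x-6*z+1).

-(4*w+3*x-6*z+1)*(4*w-2*x-6*z+5)*(9*w+8*x-9*z)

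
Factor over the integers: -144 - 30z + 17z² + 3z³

(3z + 8)(z + 6)(z - 3)

Among the possible rational roots, z = 3 is a root, giving the factor (z - 3) and quotient 3z² + 26z + 48.
The remaining quadratic factors as (z + 6)(3z + 8).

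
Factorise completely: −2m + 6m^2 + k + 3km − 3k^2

−(3k + 3m − 1)(k − 2m)

Group: −k(3k + 3m − 1) + 2m(3k + 3m − 1); both groups contain (3k + 3m − 1).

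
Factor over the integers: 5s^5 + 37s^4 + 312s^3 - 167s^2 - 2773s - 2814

(5s + 7)(s + 2)(s - 3)(s^2 + 7s + 67)

Among the possible rational roots, s = -2 is a root, giving the factor (s + 2) and quotient 5s^4 + 27s^3 + 258s^2 - 683s - 1407.
Then s = 3 is a root, giving the factor (s - 3) and quotient 5s^3 + 42s^2 + 384s + 469.
Continuing, s = -7/5 is a root, giving the factor (5s + 7) and quotient s^2 + 7s + 67.
The quadratic s^2 + 7s + 67 has discriminant -219 < 0 and is irreducible over ℤ.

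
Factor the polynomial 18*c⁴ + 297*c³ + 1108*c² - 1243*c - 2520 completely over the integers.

Testing divisors of the constant over divisors of the leading coefficient, c = -7/6 is a root, giving the factor (6*c + 7) and quotient 3*c³ + 46*c² + 131*c - 360.
Then c = -9 is a root, so (c + 9) is a factor; dividing leaves 3*c² + 19*c - 40.
The remaining quadratic factors as (c + 8)(3*c - 5).

(3*c - 5)*(6*c + 7)*(c + 8)*(c + 9)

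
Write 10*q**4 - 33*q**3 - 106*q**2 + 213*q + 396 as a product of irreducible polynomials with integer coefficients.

(2*q + 3)*(5*q + 11)*(q - 3)*(q - 4)

Testing divisors of the constant over divisors of the leading coefficient, q = -11/5 is a root, so (5*q + 11) is a factor; dividing leaves 2*q**3 - 11*q**2 + 3*q + 36.
Then q = 3 is a root, so (q - 3) divides it; the quotient is 2*q**2 - 5*q - 12.
The remaining quadratic factors as (q - 4)(2*q + 3).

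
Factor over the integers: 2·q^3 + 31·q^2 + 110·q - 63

(2·q - 1)·(q + 7)·(q + 9)

Trying the rational-root candidates, q = -9 is a root, so (q + 9) divides it; the quotient is 2·q^2 + 13·q - 7.
The remaining quadratic factors as (2·q - 1)(q + 7).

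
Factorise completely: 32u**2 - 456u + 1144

8(4u - 13)(u - 11)

Pull out the common factor 8, then factor the remaining trinomial.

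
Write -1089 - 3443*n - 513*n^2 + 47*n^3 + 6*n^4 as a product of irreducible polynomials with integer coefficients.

(2*n + 11)*(3*n + 1)*(n + 11)*(n - 9)

By the rational root theorem, n = -11 is a root, giving the factor (n + 11) and quotient 6*n^3 - 19*n^2 - 304*n - 99.
Continuing, n = -1/3 is a root, so (3*n + 1) divides it; the quotient is 2*n^2 - 7*n - 99.
The remaining quadratic factors as (2*n + 11)(n - 9).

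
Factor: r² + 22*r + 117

(r + 13)*(r + 9)

Two integers with product 117 and sum 22 are 9 and 13.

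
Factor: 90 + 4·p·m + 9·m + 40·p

Group as (4·p·m + 40·p) + (9·m + 90) = 4·p·(m + 10) + 9·(m + 10).
Both groups share the factor (m + 10).

(4·p + 9)·(m + 10)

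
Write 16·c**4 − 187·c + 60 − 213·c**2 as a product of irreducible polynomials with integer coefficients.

(4·c + 5)·(4·c − 1)·(c + 3)·(c − 4)

By the rational root theorem, c = 4 is a root, giving the factor (c − 4) and quotient 16·c**3 + 64·c**2 + 43·c − 15.
Then c = 1/4 is a root, giving the factor (4·c − 1) and quotient 4·c**2 + 17·c + 15.
The remaining quadratic factors as (c + 3)(4·c + 5).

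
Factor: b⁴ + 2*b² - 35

Substitute u = b² to get a quadratic in u, then factor.
b² + 7 is irreducible over ℤ (always positive, so no real roots).
b² - 5 is irreducible over ℤ (5 is not a perfect square).

(b² + 7)*(b² - 5)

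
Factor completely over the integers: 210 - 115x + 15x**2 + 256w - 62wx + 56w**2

(14w - 5x + 15)(4w - 3x + 14)

Group: 4w(14w - 5x + 15) + (-3x + 14)(14w - 5x + 15); both groups contain (14w - 5x + 15).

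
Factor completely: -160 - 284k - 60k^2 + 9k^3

Trying the rational-root candidates, k = -2/3 is a root, so (3k + 2) is a factor; dividing leaves 3k^2 - 22k - 80.
The remaining quadratic factors as (k - 10)(3k + 8).

(3k + 2)(3k + 8)(k - 10)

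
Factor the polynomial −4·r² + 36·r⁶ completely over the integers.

Every term has a factor of 4·r²; factoring it out leaves 9·r⁴ − 1.
Recognize a difference of squares with the parts 3·r² and 1.

4·r²·(3·r² + 1)·(3·r² − 1)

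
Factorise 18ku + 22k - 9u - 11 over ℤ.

(2k - 1)(9u + 11)

Group as (18ku + 22k) + (-9u - 11) = 2k(9u + 11) - (9u + 11).
Both groups share the factor (9u + 11).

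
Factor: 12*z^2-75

3*(2*z+5)*(2*z-5)

Factor out 3, leaving 4*z^2-25, which is a difference of two squares.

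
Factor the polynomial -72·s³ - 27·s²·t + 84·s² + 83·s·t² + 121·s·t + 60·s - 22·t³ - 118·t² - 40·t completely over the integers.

Group: 3·s·(-24·s² - 17·s·t - 12·s + 22·t² + 8·t) + (-t - 5)·(-24·s² - 17·s·t - 12·s + 22·t² + 8·t); both groups contain (-24·s² - 17·s·t - 12·s + 22·t² + 8·t), so (3·s - t - 5) is a factor with cofactor -24·s² - 17·s·t - 12·s + 22·t² + 8·t.
The cofactor groups again: -24·s² - 17·s·t - 12·s + 22·t² + 8·t = -3·s·(8·s + 11·t + 4) + 2·t·(8·s + 11·t + 4); both groups contain (8·s + 11·t + 4), giving -(3·s - 2·t)·(8·s + 11·t + 4).

-(3·s - 2·t)·(3·s - t - 5)·(8·s + 11·t + 4)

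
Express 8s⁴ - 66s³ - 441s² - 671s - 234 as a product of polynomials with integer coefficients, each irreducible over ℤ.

Testing divisors of the constant over divisors of the leading coefficient, s = -2 is a root, so (s + 2) is a factor; dividing leaves 8s³ - 82s² - 277s - 117.
Next, s = -9/4 is a root, so (4s + 9) divides it; the quotient is 2s² - 25s - 13.
The remaining quadratic factors as (2s + 1)(s - 13).

(2s + 1)(4s + 9)(s + 2)(s - 13)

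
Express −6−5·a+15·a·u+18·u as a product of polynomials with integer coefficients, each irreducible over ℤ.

(3·u−1)·(5·a+6)

Group as (15·a·u−5·a) + (18·u−6) = 5·a·(3·u−1) + 6·(3·u−1).
Both groups share the factor (3·u−1).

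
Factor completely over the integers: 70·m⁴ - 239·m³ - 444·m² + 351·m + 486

(2·m - 9)·(5·m - 6)·(7·m + 9)·(m + 1)

Testing divisors of the constant over divisors of the leading coefficient, m = 6/5 is a root, giving the factor (5·m - 6) and quotient 14·m³ - 31·m² - 126·m - 81.
Next, m = 9/2 is a root, so (2·m - 9) divides it; the quotient is 7·m² + 16·m + 9.
The remaining quadratic factors as (m + 1)(7·m + 9).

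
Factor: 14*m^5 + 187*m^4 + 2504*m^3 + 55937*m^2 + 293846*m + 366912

By the rational root theorem, m = -14 is a root, so (m + 14) is a factor; dividing leaves 14*m^4 - 9*m^3 + 2630*m^2 + 19117*m + 26208.
Next, m = -13/7 is a root, giving the factor (7*m + 13) and quotient 2*m^3 - 5*m^2 + 385*m + 2016.
Then m = -9/2 is a root, so (2*m + 9) is a factor; dividing leaves m^2 - 7*m + 224.
The quadratic m^2 - 7*m + 224 has discriminant -847 < 0 and is irreducible over ℤ.

(2*m + 9)*(7*m + 13)*(m + 14)*(m^2 - 7*m + 224)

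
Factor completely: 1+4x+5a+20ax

(4x+1)(5a+1)

Group as (20ax+5a) + (4x+1) = 5a(4x+1) + (4x+1).
Both groups share the factor (4x+1).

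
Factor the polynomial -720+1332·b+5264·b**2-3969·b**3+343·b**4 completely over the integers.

Trying the rational-root candidates, b = 10 is a root, so (b-10) is a factor; dividing leaves 343·b**3-539·b**2-126·b+72.
Continuing, b = -3/7 is a root, so (7·b+3) is a factor; dividing leaves 49·b**2-98·b+24.
The remaining quadratic factors as (7·b-2)(7·b-12).

(7·b+3)·(7·b-12)·(7·b-2)·(b-10)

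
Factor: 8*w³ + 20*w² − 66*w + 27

(2*w + 9)*(2*w − 1)*(2*w − 3)

By the rational root theorem, w = 1/2 is a root, giving the factor (2*w − 1) and quotient 4*w² + 12*w − 27.
The remaining quadratic factors as (2*w + 9)(2*w − 3).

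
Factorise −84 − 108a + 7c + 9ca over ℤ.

(9a + 7)(c − 12)

Group as (9ca + 7c) + (−108a − 84) = c(9a + 7) − 12(9a + 7).
Both groups share the factor (9a + 7).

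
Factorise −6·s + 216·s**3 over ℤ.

Factor out 6·s, leaving 36·s**2 − 1, which is a difference of two squares.

6·s·(6·s + 1)·(6·s − 1)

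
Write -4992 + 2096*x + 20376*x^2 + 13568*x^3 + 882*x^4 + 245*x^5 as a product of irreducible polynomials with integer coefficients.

(5*x - 2)*(7*x + 6)*(7*x + 8)*(x^2 + 2*x + 52)

Trying the rational-root candidates, x = 2/5 is a root, giving the factor (5*x - 2) and quotient 49*x^4 + 196*x^3 + 2792*x^2 + 5192*x + 2496.
Then x = -6/7 is a root, so (7*x + 6) divides it; the quotient is 7*x^3 + 22*x^2 + 380*x + 416.
Continuing, x = -8/7 is a root, so (7*x + 8) divides it; the quotient is x^2 + 2*x + 52.
The quadratic x^2 + 2*x + 52 has discriminant -204 < 0 and is irreducible over ℤ.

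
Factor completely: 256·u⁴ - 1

Difference of squares twice: with A = 4·u and B = 1, A⁴ − B⁴ = (A² − B²)(A² + B²), and A² − B² factors again.

(4·u + 1)·(4·u - 1)·(16·u² + 1)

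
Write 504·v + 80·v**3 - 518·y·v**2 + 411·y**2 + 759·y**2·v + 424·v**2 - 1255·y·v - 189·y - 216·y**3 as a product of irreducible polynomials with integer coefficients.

-(9·y - 2·v - 7)·(8·y - 5·v - 9)·(3·y - 8·v)

Group: 8·y·(-27·y**2 + 78·y·v + 21·y - 16·v**2 - 56·v) + (-5·v - 9)·(-27·y**2 + 78·y·v + 21·y - 16·v**2 - 56·v); both groups contain (-27·y**2 + 78·y·v + 21·y - 16·v**2 - 56·v), so (8·y - 5·v - 9) is a factor with cofactor -27·y**2 + 78·y·v + 21·y - 16·v**2 - 56·v.
The cofactor groups again: -27·y**2 + 78·y·v + 21·y - 16·v**2 - 56·v = -3·y·(9·y - 2·v - 7) + 8·v·(9·y - 2·v - 7); both groups contain (9·y - 2·v - 7), giving -(3·y - 8·v)·(9·y - 2·v - 7).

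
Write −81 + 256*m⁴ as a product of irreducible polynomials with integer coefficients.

(4*m)⁴ − (3)⁴ = ((4*m)² − (3)²)((4*m)² + (3)²); the first factor splits again, the second (16*m² + 9) is irreducible.

(4*m + 3)*(4*m − 3)*(16*m² + 9)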